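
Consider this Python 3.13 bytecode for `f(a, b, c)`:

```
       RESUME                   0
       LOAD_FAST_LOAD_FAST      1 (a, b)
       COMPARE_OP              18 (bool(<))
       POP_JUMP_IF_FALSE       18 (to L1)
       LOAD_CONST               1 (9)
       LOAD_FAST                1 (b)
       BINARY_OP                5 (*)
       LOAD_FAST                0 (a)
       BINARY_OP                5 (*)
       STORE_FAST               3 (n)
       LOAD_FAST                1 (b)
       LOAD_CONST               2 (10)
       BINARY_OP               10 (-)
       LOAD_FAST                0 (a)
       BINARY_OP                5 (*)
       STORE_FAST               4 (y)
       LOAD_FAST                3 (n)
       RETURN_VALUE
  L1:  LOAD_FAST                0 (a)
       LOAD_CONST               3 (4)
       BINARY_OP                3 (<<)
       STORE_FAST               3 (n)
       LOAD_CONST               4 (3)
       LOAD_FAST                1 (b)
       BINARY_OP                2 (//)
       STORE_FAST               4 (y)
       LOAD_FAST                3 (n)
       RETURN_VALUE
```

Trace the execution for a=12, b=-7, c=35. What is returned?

LOAD_FAST_LOAD_FAST a,b → push 12,-7. Stack: [12, -7]
COMPARE_OP bool(<) → 12 vs -7 = False. Stack: [False]
POP_JUMP_IF_FALSE → pop False; jump. Stack: []
LOAD_FAST a → push 12. Stack: [12]
LOAD_CONST → push 4. Stack: [12, 4]
BINARY_OP << → 12 << 4 = 192. Stack: [192]
STORE_FAST n → n=192. Stack: []
LOAD_CONST → push 3. Stack: [3]
LOAD_FAST b → push -7. Stack: [3, -7]
BINARY_OP // → 3 // -7 = -1. Stack: [-1]
STORE_FAST y → y=-1. Stack: []
LOAD_FAST n → push 192. Stack: [192]
RETURN_VALUE → return 192.

192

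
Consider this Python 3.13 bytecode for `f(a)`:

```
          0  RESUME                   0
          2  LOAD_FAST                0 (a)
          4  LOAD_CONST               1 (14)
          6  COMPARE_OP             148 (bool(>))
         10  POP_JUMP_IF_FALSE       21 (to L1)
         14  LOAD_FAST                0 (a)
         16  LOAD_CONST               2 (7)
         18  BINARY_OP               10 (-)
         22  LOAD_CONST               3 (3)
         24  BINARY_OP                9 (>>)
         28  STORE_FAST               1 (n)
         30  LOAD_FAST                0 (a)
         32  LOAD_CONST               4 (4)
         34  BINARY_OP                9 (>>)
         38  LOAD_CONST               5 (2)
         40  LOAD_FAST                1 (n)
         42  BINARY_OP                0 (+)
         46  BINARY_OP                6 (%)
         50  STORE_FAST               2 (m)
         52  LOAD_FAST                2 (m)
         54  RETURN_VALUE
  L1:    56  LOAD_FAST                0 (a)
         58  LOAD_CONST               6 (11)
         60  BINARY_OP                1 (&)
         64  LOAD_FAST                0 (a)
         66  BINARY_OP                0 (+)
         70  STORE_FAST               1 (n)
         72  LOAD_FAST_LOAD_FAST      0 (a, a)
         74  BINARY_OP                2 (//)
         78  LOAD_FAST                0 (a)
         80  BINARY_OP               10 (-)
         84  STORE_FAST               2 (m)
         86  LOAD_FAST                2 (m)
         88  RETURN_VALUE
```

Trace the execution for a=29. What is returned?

LOAD_FAST a → push 29. Stack: [29]
LOAD_CONST → push 14. Stack: [29, 14]
COMPARE_OP bool(>) → 29 vs 14 = True. Stack: [True]
POP_JUMP_IF_FALSE → pop True; no jump. Stack: []
LOAD_FAST a → push 29. Stack: [29]
LOAD_CONST → push 7. Stack: [29, 7]
BINARY_OP - → 29 - 7 = 22. Stack: [22]
LOAD_CONST → push 3. Stack: [22, 3]
BINARY_OP >> → 22 >> 3 = 2. Stack: [2]
STORE_FAST n → n=2. Stack: []
LOAD_FAST a → push 29. Stack: [29]
LOAD_CONST → push 4. Stack: [29, 4]
BINARY_OP >> → 29 >> 4 = 1. Stack: [1]
LOAD_CONST → push 2. Stack: [1, 2]
LOAD_FAST n → push 2. Stack: [1, 2, 2]
BINARY_OP + → 2 + 2 = 4. Stack: [1, 4]
BINARY_OP % → 1 % 4 = 1. Stack: [1]
STORE_FAST m → m=1. Stack: []
LOAD_FAST m → push 1. Stack: [1]
RETURN_VALUE → return 1.

1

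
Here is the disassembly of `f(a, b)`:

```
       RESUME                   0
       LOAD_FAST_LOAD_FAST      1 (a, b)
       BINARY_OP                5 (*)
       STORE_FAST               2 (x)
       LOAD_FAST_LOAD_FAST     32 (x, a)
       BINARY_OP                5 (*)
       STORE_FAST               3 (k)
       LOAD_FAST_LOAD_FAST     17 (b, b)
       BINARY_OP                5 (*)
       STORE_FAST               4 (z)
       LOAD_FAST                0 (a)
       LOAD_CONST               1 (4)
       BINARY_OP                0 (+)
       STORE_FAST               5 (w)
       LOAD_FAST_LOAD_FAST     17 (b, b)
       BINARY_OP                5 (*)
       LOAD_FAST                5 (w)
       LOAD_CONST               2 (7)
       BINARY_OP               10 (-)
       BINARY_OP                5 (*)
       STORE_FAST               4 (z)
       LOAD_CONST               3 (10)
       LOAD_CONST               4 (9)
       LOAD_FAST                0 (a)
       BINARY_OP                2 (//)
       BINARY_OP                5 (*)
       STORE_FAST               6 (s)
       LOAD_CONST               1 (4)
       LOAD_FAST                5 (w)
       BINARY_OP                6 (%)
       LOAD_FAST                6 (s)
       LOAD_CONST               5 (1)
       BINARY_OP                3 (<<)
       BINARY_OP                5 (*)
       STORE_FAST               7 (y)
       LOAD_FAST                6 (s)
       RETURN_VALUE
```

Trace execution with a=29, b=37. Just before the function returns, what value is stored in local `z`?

LOAD_FAST_LOAD_FAST a,b → push 29,37. Stack: [29, 37]
BINARY_OP * → 29 * 37 = 1073. Stack: [1073]
STORE_FAST x → x=1073. Stack: []
LOAD_FAST_LOAD_FAST x,a → push 1073,29. Stack: [1073, 29]
BINARY_OP * → 1073 * 29 = 31117. Stack: [31117]
STORE_FAST k → k=31117. Stack: []
LOAD_FAST_LOAD_FAST b,b → push 37,37. Stack: [37, 37]
BINARY_OP * → 37 * 37 = 1369. Stack: [1369]
STORE_FAST z → z=1369. Stack: []
LOAD_FAST a → push 29. Stack: [29]
LOAD_CONST → push 4. Stack: [29, 4]
BINARY_OP + → 29 + 4 = 33. Stack: [33]
STORE_FAST w → w=33. Stack: []
LOAD_FAST_LOAD_FAST b,b → push 37,37. Stack: [37, 37]
BINARY_OP * → 37 * 37 = 1369. Stack: [1369]
LOAD_FAST w → push 33. Stack: [1369, 33]
LOAD_CONST → push 7. Stack: [1369, 33, 7]
BINARY_OP - → 33 - 7 = 26. Stack: [1369, 26]
BINARY_OP * → 1369 * 26 = 35594. Stack: [35594]
STORE_FAST z → z=35594. Stack: []
LOAD_CONST → push 10. Stack: [10]
LOAD_CONST → push 9. Stack: [10, 9]
LOAD_FAST a → push 29. Stack: [10, 9, 29]
BINARY_OP // → 9 // 29 = 0. Stack: [10, 0]
BINARY_OP * → 10 * 0 = 0. Stack: [0]
STORE_FAST s → s=0. Stack: []
LOAD_CONST → push 4. Stack: [4]
LOAD_FAST w → push 33. Stack: [4, 33]
BINARY_OP % → 4 % 33 = 4. Stack: [4]
LOAD_FAST s → push 0. Stack: [4, 0]
LOAD_CONST → push 1. Stack: [4, 0, 1]
BINARY_OP << → 0 << 1 = 0. Stack: [4, 0]
BINARY_OP * → 4 * 0 = 0. Stack: [0]
STORE_FAST y → y=0. Stack: []
LOAD_FAST s → push 0. Stack: [0]
RETURN_VALUE → return 0.

35594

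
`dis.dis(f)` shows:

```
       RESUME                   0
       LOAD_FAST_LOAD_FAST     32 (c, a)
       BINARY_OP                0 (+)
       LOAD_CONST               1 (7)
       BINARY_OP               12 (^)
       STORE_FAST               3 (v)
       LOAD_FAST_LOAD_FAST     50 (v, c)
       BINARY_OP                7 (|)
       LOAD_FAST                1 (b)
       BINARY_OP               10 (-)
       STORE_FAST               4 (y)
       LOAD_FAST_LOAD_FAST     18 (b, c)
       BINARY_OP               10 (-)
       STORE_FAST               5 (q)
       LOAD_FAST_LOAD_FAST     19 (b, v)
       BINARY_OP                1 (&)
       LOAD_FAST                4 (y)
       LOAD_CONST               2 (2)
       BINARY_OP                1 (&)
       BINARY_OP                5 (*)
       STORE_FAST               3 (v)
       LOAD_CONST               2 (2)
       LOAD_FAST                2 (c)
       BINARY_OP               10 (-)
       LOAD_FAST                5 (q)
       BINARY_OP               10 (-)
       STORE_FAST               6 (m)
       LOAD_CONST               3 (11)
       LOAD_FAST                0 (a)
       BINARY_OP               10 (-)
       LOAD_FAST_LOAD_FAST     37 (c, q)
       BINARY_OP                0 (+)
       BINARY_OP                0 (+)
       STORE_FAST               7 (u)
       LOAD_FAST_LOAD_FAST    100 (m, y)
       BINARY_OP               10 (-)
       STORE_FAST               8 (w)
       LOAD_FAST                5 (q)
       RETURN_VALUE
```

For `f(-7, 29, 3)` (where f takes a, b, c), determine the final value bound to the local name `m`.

LOAD_FAST_LOAD_FAST c,a → push 3,-7. Stack: [3, -7]
BINARY_OP + → 3 + -7 = -4. Stack: [-4]
LOAD_CONST → push 7. Stack: [-4, 7]
BINARY_OP ^ → -4 ^ 7 = -5. Stack: [-5]
STORE_FAST v → v=-5. Stack: []
LOAD_FAST_LOAD_FAST v,c → push -5,3. Stack: [-5, 3]
BINARY_OP | → -5 | 3 = -5. Stack: [-5]
LOAD_FAST b → push 29. Stack: [-5, 29]
BINARY_OP - → -5 - 29 = -34. Stack: [-34]
STORE_FAST y → y=-34. Stack: []
LOAD_FAST_LOAD_FAST b,c → push 29,3. Stack: [29, 3]
BINARY_OP - → 29 - 3 = 26. Stack: [26]
STORE_FAST q → q=26. Stack: []
LOAD_FAST_LOAD_FAST b,v → push 29,-5. Stack: [29, -5]
BINARY_OP & → 29 & -5 = 25. Stack: [25]
LOAD_FAST y → push -34. Stack: [25, -34]
LOAD_CONST → push 2. Stack: [25, -34, 2]
BINARY_OP & → -34 & 2 = 2. Stack: [25, 2]
BINARY_OP * → 25 * 2 = 50. Stack: [50]
STORE_FAST v → v=50. Stack: []
LOAD_CONST → push 2. Stack: [2]
LOAD_FAST c → push 3. Stack: [2, 3]
BINARY_OP - → 2 - 3 = -1. Stack: [-1]
LOAD_FAST q → push 26. Stack: [-1, 26]
BINARY_OP - → -1 - 26 = -27. Stack: [-27]
STORE_FAST m → m=-27. Stack: []
LOAD_CONST → push 11. Stack: [11]
LOAD_FAST a → push -7. Stack: [11, -7]
BINARY_OP - → 11 - -7 = 18. Stack: [18]
LOAD_FAST_LOAD_FAST c,q → push 3,26. Stack: [18, 3, 26]
BINARY_OP + → 3 + 26 = 29. Stack: [18, 29]
BINARY_OP + → 18 + 29 = 47. Stack: [47]
STORE_FAST u → u=47. Stack: []
LOAD_FAST_LOAD_FAST m,y → push -27,-34. Stack: [-27, -34]
BINARY_OP - → -27 - -34 = 7. Stack: [7]
STORE_FAST w → w=7. Stack: []
LOAD_FAST q → push 26. Stack: [26]
RETURN_VALUE → return 26.

-27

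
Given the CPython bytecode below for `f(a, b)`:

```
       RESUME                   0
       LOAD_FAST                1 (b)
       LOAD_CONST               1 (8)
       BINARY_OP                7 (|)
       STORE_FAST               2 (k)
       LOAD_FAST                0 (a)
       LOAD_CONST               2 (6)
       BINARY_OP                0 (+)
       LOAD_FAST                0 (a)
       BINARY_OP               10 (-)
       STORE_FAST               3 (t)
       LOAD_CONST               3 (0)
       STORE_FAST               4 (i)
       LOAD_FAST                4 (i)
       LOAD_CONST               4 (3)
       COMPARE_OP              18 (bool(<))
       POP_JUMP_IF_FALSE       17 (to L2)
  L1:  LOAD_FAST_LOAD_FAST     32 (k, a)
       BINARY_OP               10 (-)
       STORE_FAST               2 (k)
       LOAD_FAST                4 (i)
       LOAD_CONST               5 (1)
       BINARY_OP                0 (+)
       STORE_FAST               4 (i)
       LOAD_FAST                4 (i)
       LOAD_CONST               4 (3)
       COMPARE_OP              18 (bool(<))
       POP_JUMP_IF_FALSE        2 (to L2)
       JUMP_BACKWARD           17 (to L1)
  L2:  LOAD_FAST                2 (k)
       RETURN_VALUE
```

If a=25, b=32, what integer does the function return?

-35

LOAD_FAST b → push 32. Stack: [32]
LOAD_CONST → push 8. Stack: [32, 8]
BINARY_OP | → 32 | 8 = 40. Stack: [40]
STORE_FAST k → k=40. Stack: []
LOAD_FAST a → push 25. Stack: [25]
LOAD_CONST → push 6. Stack: [25, 6]
BINARY_OP + → 25 + 6 = 31. Stack: [31]
LOAD_FAST a → push 25. Stack: [31, 25]
BINARY_OP - → 31 - 25 = 6. Stack: [6]
STORE_FAST t → t=6. Stack: []
LOAD_CONST → push 0. Stack: [0]
STORE_FAST i → i=0. Stack: []
LOAD_FAST i → push 0. Stack: [0]
LOAD_CONST → push 3. Stack: [0, 3]
COMPARE_OP bool(<) → 0 vs 3 = True. Stack: [True]
POP_JUMP_IF_FALSE → pop True; no jump. Stack: []
LOAD_FAST_LOAD_FAST k,a → push 40,25. Stack: [40, 25]
BINARY_OP - → 40 - 25 = 15. Stack: [15]
STORE_FAST k → k=15. Stack: []
LOAD_FAST i → push 0. Stack: [0]
LOAD_CONST → push 1. Stack: [0, 1]
BINARY_OP + → 0 + 1 = 1. Stack: [1]
STORE_FAST i → i=1. Stack: []
LOAD_FAST i → push 1. Stack: [1]
LOAD_CONST → push 3. Stack: [1, 3]
COMPARE_OP bool(<) → 1 vs 3 = True. Stack: [True]
POP_JUMP_IF_FALSE → pop True; no jump. Stack: []
LOAD_FAST_LOAD_FAST k,a → push 15,25. Stack: [15, 25]
BINARY_OP - → 15 - 25 = -10. Stack: [-10]
STORE_FAST k → k=-10. Stack: []
LOAD_FAST i → push 1. Stack: [1]
LOAD_CONST → push 1. Stack: [1, 1]
BINARY_OP + → 1 + 1 = 2. Stack: [2]
STORE_FAST i → i=2. Stack: []
LOAD_FAST i → push 2. Stack: [2]
LOAD_CONST → push 3. Stack: [2, 3]
COMPARE_OP bool(<) → 2 vs 3 = True. Stack: [True]
POP_JUMP_IF_FALSE → pop True; no jump. Stack: []
LOAD_FAST_LOAD_FAST k,a → push -10,25. Stack: [-10, 25]
BINARY_OP - → -10 - 25 = -35. Stack: [-35]
STORE_FAST k → k=-35. Stack: []
LOAD_FAST i → push 2. Stack: [2]
LOAD_CONST → push 1. Stack: [2, 1]
BINARY_OP + → 2 + 1 = 3. Stack: [3]
STORE_FAST i → i=3. Stack: []
LOAD_FAST i → push 3. Stack: [3]
LOAD_CONST → push 3. Stack: [3, 3]
COMPARE_OP bool(<) → 3 vs 3 = False. Stack: [False]
POP_JUMP_IF_FALSE → pop False; jump. Stack: []
LOAD_FAST k → push -35. Stack: [-35]
RETURN_VALUE → return -35.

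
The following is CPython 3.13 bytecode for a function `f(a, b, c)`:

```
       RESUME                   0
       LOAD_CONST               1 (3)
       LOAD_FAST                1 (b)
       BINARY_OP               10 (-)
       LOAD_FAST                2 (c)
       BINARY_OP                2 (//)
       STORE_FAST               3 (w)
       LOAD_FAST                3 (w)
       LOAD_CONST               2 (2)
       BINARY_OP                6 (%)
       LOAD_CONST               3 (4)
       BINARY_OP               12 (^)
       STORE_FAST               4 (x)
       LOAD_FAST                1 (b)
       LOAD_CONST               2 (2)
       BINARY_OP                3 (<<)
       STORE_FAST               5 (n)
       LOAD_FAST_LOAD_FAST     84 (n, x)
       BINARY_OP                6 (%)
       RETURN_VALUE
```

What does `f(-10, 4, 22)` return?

LOAD_CONST → push 3. Stack: [3]
LOAD_FAST b → push 4. Stack: [3, 4]
BINARY_OP - → 3 - 4 = -1. Stack: [-1]
LOAD_FAST c → push 22. Stack: [-1, 22]
BINARY_OP // → -1 // 22 = -1. Stack: [-1]
STORE_FAST w → w=-1. Stack: []
LOAD_FAST w → push -1. Stack: [-1]
LOAD_CONST → push 2. Stack: [-1, 2]
BINARY_OP % → -1 % 2 = 1. Stack: [1]
LOAD_CONST → push 4. Stack: [1, 4]
BINARY_OP ^ → 1 ^ 4 = 5. Stack: [5]
STORE_FAST x → x=5. Stack: []
LOAD_FAST b → push 4. Stack: [4]
LOAD_CONST → push 2. Stack: [4, 2]
BINARY_OP << → 4 << 2 = 16. Stack: [16]
STORE_FAST n → n=16. Stack: []
LOAD_FAST_LOAD_FAST n,x → push 16,5. Stack: [16, 5]
BINARY_OP % → 16 % 5 = 1. Stack: [1]
RETURN_VALUE → return 1.

1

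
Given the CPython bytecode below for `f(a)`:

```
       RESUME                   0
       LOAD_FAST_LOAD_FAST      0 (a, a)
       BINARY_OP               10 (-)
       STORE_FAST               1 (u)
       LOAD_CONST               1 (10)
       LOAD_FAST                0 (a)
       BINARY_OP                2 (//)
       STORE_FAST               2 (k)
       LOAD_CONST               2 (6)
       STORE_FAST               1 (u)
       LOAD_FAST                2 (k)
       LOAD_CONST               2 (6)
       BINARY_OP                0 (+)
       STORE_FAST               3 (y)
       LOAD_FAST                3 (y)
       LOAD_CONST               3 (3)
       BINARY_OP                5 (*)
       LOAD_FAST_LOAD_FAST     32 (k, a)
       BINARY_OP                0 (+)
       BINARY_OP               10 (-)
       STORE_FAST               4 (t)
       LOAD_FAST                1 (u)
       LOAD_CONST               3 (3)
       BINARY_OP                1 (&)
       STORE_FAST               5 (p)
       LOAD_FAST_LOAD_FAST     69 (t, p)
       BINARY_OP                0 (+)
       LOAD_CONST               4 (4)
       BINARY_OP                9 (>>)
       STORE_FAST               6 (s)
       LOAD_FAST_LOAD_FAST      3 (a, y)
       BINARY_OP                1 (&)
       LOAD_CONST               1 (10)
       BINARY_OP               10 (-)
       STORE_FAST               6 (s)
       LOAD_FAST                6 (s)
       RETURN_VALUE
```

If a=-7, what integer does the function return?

-10

LOAD_FAST_LOAD_FAST a,a → push -7,-7. Stack: [-7, -7]
BINARY_OP - → -7 - -7 = 0. Stack: [0]
STORE_FAST u → u=0. Stack: []
LOAD_CONST → push 10. Stack: [10]
LOAD_FAST a → push -7. Stack: [10, -7]
BINARY_OP // → 10 // -7 = -2. Stack: [-2]
STORE_FAST k → k=-2. Stack: []
LOAD_CONST → push 6. Stack: [6]
STORE_FAST u → u=6. Stack: []
LOAD_FAST k → push -2. Stack: [-2]
LOAD_CONST → push 6. Stack: [-2, 6]
BINARY_OP + → -2 + 6 = 4. Stack: [4]
STORE_FAST y → y=4. Stack: []
LOAD_FAST y → push 4. Stack: [4]
LOAD_CONST → push 3. Stack: [4, 3]
BINARY_OP * → 4 * 3 = 12. Stack: [12]
LOAD_FAST_LOAD_FAST k,a → push -2,-7. Stack: [12, -2, -7]
BINARY_OP + → -2 + -7 = -9. Stack: [12, -9]
BINARY_OP - → 12 - -9 = 21. Stack: [21]
STORE_FAST t → t=21. Stack: []
LOAD_FAST u → push 6. Stack: [6]
LOAD_CONST → push 3. Stack: [6, 3]
BINARY_OP & → 6 & 3 = 2. Stack: [2]
STORE_FAST p → p=2. Stack: []
LOAD_FAST_LOAD_FAST t,p → push 21,2. Stack: [21, 2]
BINARY_OP + → 21 + 2 = 23. Stack: [23]
LOAD_CONST → push 4. Stack: [23, 4]
BINARY_OP >> → 23 >> 4 = 1. Stack: [1]
STORE_FAST s → s=1. Stack: []
LOAD_FAST_LOAD_FAST a,y → push -7,4. Stack: [-7, 4]
BINARY_OP & → -7 & 4 = 0. Stack: [0]
LOAD_CONST → push 10. Stack: [0, 10]
BINARY_OP - → 0 - 10 = -10. Stack: [-10]
STORE_FAST s → s=-10. Stack: []
LOAD_FAST s → push -10. Stack: [-10]
RETURN_VALUE → return -10.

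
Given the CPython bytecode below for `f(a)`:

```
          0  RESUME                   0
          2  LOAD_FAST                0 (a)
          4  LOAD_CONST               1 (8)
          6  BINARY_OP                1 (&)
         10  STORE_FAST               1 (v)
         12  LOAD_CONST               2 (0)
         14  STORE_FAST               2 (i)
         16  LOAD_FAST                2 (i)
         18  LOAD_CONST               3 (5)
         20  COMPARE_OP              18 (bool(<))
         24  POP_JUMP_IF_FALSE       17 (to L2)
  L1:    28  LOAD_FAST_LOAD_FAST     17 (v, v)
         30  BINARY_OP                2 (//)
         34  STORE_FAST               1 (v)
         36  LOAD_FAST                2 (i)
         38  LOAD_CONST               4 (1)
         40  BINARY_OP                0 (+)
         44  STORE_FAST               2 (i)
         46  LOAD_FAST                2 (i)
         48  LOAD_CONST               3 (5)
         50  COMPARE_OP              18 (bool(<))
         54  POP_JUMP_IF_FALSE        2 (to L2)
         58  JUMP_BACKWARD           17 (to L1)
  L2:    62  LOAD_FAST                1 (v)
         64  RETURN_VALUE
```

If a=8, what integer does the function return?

1

LOAD_FAST a → push 8
LOAD_CONST → push 8
BINARY_OP & → 8 & 8 = 8
STORE_FAST v → v=8
LOAD_CONST → push 0
STORE_FAST i → i=0
LOAD_FAST i → push 0
LOAD_CONST → push 5
COMPARE_OP bool(<) → 0 vs 5 = True
POP_JUMP_IF_FALSE → pop True; no jump
LOAD_FAST_LOAD_FAST v,v → push 8,8
BINARY_OP // → 8 // 8 = 1
STORE_FAST v → v=1
LOAD_FAST i → push 0
LOAD_CONST → push 1
BINARY_OP + → 0 + 1 = 1
STORE_FAST i → i=1
LOAD_FAST i → push 1
LOAD_CONST → push 5
COMPARE_OP bool(<) → 1 vs 5 = True
POP_JUMP_IF_FALSE → pop True; no jump
LOAD_FAST_LOAD_FAST v,v → push 1,1
BINARY_OP // → 1 // 1 = 1
STORE_FAST v → v=1
LOAD_FAST i → push 1
LOAD_CONST → push 1
BINARY_OP + → 1 + 1 = 2
STORE_FAST i → i=2
LOAD_FAST i → push 2
LOAD_CONST → push 5
COMPARE_OP bool(<) → 2 vs 5 = True
POP_JUMP_IF_FALSE → pop True; no jump
LOAD_FAST_LOAD_FAST v,v → push 1,1
BINARY_OP // → 1 // 1 = 1
STORE_FAST v → v=1
LOAD_FAST i → push 2
LOAD_CONST → push 1
BINARY_OP + → 2 + 1 = 3
STORE_FAST i → i=3
LOAD_FAST i → push 3
LOAD_CONST → push 5
COMPARE_OP bool(<) → 3 vs 5 = True
POP_JUMP_IF_FALSE → pop True; no jump
LOAD_FAST_LOAD_FAST v,v → push 1,1
BINARY_OP // → 1 // 1 = 1
STORE_FAST v → v=1
LOAD_FAST i → push 3
LOAD_CONST → push 1
BINARY_OP + → 3 + 1 = 4
STORE_FAST i → i=4
LOAD_FAST i → push 4
LOAD_CONST → push 5
COMPARE_OP bool(<) → 4 vs 5 = True
POP_JUMP_IF_FALSE → pop True; no jump
LOAD_FAST_LOAD_FAST v,v → push 1,1
BINARY_OP // → 1 // 1 = 1
STORE_FAST v → v=1
LOAD_FAST i → push 4
LOAD_CONST → push 1
BINARY_OP + → 4 + 1 = 5
STORE_FAST i → i=5
LOAD_FAST i → push 5
LOAD_CONST → push 5
COMPARE_OP bool(<) → 5 vs 5 = False
POP_JUMP_IF_FALSE → pop False; jump
LOAD_FAST v → push 1
RETURN_VALUE → return 1.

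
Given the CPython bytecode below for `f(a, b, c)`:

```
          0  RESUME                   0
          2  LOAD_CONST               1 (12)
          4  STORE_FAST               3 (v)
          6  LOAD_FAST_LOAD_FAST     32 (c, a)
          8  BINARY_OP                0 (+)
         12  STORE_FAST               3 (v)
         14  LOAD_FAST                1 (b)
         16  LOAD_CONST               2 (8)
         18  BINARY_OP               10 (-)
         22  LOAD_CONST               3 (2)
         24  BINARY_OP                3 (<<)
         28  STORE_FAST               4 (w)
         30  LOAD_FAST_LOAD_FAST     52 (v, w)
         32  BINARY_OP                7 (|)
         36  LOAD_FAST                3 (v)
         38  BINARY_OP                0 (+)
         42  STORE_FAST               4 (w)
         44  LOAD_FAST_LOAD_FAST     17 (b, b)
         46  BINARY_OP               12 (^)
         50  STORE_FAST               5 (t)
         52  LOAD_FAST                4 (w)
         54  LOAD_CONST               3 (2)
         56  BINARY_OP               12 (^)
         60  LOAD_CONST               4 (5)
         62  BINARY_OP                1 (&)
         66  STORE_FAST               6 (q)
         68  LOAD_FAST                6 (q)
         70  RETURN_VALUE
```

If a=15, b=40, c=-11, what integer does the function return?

0

LOAD_CONST → push 12. Stack: [12]
STORE_FAST v → v=12. Stack: []
LOAD_FAST_LOAD_FAST c,a → push -11,15. Stack: [-11, 15]
BINARY_OP + → -11 + 15 = 4. Stack: [4]
STORE_FAST v → v=4. Stack: []
LOAD_FAST b → push 40. Stack: [40]
LOAD_CONST → push 8. Stack: [40, 8]
BINARY_OP - → 40 - 8 = 32. Stack: [32]
LOAD_CONST → push 2. Stack: [32, 2]
BINARY_OP << → 32 << 2 = 128. Stack: [128]
STORE_FAST w → w=128. Stack: []
LOAD_FAST_LOAD_FAST v,w → push 4,128. Stack: [4, 128]
BINARY_OP | → 4 | 128 = 132. Stack: [132]
LOAD_FAST v → push 4. Stack: [132, 4]
BINARY_OP + → 132 + 4 = 136. Stack: [136]
STORE_FAST w → w=136. Stack: []
LOAD_FAST_LOAD_FAST b,b → push 40,40. Stack: [40, 40]
BINARY_OP ^ → 40 ^ 40 = 0. Stack: [0]
STORE_FAST t → t=0. Stack: []
LOAD_FAST w → push 136. Stack: [136]
LOAD_CONST → push 2. Stack: [136, 2]
BINARY_OP ^ → 136 ^ 2 = 138. Stack: [138]
LOAD_CONST → push 5. Stack: [138, 5]
BINARY_OP & → 138 & 5 = 0. Stack: [0]
STORE_FAST q → q=0. Stack: []
LOAD_FAST q → push 0. Stack: [0]
RETURN_VALUE → return 0.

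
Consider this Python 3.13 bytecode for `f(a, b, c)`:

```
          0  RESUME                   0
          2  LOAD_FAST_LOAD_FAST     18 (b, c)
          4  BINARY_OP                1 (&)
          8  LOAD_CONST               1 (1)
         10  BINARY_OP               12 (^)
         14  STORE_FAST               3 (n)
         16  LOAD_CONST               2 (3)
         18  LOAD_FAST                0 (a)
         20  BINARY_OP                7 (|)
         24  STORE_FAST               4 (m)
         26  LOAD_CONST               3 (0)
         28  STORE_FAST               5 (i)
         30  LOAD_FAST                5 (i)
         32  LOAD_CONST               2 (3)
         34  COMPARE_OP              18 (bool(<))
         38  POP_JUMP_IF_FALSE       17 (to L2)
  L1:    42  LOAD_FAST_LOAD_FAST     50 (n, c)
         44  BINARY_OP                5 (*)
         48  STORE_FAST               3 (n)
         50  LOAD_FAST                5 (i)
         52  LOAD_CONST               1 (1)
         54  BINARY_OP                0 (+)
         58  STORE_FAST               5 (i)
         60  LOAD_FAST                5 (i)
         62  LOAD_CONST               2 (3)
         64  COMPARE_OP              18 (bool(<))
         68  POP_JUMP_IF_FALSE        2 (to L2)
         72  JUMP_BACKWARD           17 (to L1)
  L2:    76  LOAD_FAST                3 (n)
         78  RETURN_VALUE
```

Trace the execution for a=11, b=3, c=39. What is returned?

LOAD_FAST_LOAD_FAST b,c → push 3,39. Stack: [3, 39]
BINARY_OP & → 3 & 39 = 3. Stack: [3]
LOAD_CONST → push 1. Stack: [3, 1]
BINARY_OP ^ → 3 ^ 1 = 2. Stack: [2]
STORE_FAST n → n=2. Stack: []
LOAD_CONST → push 3. Stack: [3]
LOAD_FAST a → push 11. Stack: [3, 11]
BINARY_OP | → 3 | 11 = 11. Stack: [11]
STORE_FAST m → m=11. Stack: []
LOAD_CONST → push 0. Stack: [0]
STORE_FAST i → i=0. Stack: []
LOAD_FAST i → push 0. Stack: [0]
LOAD_CONST → push 3. Stack: [0, 3]
COMPARE_OP bool(<) → 0 vs 3 = True. Stack: [True]
POP_JUMP_IF_FALSE → pop True; no jump. Stack: []
LOAD_FAST_LOAD_FAST n,c → push 2,39. Stack: [2, 39]
BINARY_OP * → 2 * 39 = 78. Stack: [78]
STORE_FAST n → n=78. Stack: []
LOAD_FAST i → push 0. Stack: [0]
LOAD_CONST → push 1. Stack: [0, 1]
BINARY_OP + → 0 + 1 = 1. Stack: [1]
STORE_FAST i → i=1. Stack: []
LOAD_FAST i → push 1. Stack: [1]
LOAD_CONST → push 3. Stack: [1, 3]
COMPARE_OP bool(<) → 1 vs 3 = True. Stack: [True]
POP_JUMP_IF_FALSE → pop True; no jump. Stack: []
LOAD_FAST_LOAD_FAST n,c → push 78,39. Stack: [78, 39]
BINARY_OP * → 78 * 39 = 3042. Stack: [3042]
STORE_FAST n → n=3042. Stack: []
LOAD_FAST i → push 1. Stack: [1]
LOAD_CONST → push 1. Stack: [1, 1]
BINARY_OP + → 1 + 1 = 2. Stack: [2]
STORE_FAST i → i=2. Stack: []
LOAD_FAST i → push 2. Stack: [2]
LOAD_CONST → push 3. Stack: [2, 3]
COMPARE_OP bool(<) → 2 vs 3 = True. Stack: [True]
POP_JUMP_IF_FALSE → pop True; no jump. Stack: []
LOAD_FAST_LOAD_FAST n,c → push 3042,39. Stack: [3042, 39]
BINARY_OP * → 3042 * 39 = 118638. Stack: [118638]
STORE_FAST n → n=118638. Stack: []
LOAD_FAST i → push 2. Stack: [2]
LOAD_CONST → push 1. Stack: [2, 1]
BINARY_OP + → 2 + 1 = 3. Stack: [3]
STORE_FAST i → i=3. Stack: []
LOAD_FAST i → push 3. Stack: [3]
LOAD_CONST → push 3. Stack: [3, 3]
COMPARE_OP bool(<) → 3 vs 3 = False. Stack: [False]
POP_JUMP_IF_FALSE → pop False; jump. Stack: []
LOAD_FAST n → push 118638. Stack: [118638]
RETURN_VALUE → return 118638.

118638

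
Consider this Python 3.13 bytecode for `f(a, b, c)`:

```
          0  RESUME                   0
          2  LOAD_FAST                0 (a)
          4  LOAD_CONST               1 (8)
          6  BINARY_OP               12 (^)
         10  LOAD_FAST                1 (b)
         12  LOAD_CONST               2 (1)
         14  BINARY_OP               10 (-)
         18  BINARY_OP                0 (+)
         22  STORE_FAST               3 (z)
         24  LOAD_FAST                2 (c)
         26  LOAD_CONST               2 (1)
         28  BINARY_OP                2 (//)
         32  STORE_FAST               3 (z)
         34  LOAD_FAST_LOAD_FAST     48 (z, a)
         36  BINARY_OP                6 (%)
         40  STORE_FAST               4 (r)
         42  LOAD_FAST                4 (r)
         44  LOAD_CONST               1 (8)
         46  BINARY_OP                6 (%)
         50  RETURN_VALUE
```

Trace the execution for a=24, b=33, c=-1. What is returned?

7

LOAD_FAST a → push 24. Stack: [24]
LOAD_CONST → push 8. Stack: [24, 8]
BINARY_OP ^ → 24 ^ 8 = 16. Stack: [16]
LOAD_FAST b → push 33. Stack: [16, 33]
LOAD_CONST → push 1. Stack: [16, 33, 1]
BINARY_OP - → 33 - 1 = 32. Stack: [16, 32]
BINARY_OP + → 16 + 32 = 48. Stack: [48]
STORE_FAST z → z=48. Stack: []
LOAD_FAST c → push -1. Stack: [-1]
LOAD_CONST → push 1. Stack: [-1, 1]
BINARY_OP // → -1 // 1 = -1. Stack: [-1]
STORE_FAST z → z=-1. Stack: []
LOAD_FAST_LOAD_FAST z,a → push -1,24. Stack: [-1, 24]
BINARY_OP % → -1 % 24 = 23. Stack: [23]
STORE_FAST r → r=23. Stack: []
LOAD_FAST r → push 23. Stack: [23]
LOAD_CONST → push 8. Stack: [23, 8]
BINARY_OP % → 23 % 8 = 7. Stack: [7]
RETURN_VALUE → return 7.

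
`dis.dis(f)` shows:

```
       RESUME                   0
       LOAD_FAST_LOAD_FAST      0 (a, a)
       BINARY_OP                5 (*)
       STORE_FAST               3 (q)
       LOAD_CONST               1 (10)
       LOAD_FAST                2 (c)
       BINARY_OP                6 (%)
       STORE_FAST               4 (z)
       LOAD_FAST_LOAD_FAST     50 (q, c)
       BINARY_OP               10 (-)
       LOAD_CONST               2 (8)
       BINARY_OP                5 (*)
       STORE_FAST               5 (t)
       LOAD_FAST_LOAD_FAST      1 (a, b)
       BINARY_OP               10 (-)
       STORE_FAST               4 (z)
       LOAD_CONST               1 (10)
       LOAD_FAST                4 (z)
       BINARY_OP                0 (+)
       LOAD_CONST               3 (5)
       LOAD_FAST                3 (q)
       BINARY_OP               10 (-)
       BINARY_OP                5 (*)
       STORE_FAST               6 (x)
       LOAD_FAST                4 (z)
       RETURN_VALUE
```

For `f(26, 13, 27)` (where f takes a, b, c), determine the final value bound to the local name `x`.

-15433

LOAD_FAST_LOAD_FAST a,a → push 26,26. Stack: [26, 26]
BINARY_OP * → 26 * 26 = 676. Stack: [676]
STORE_FAST q → q=676. Stack: []
LOAD_CONST → push 10. Stack: [10]
LOAD_FAST c → push 27. Stack: [10, 27]
BINARY_OP % → 10 % 27 = 10. Stack: [10]
STORE_FAST z → z=10. Stack: []
LOAD_FAST_LOAD_FAST q,c → push 676,27. Stack: [676, 27]
BINARY_OP - → 676 - 27 = 649. Stack: [649]
LOAD_CONST → push 8. Stack: [649, 8]
BINARY_OP * → 649 * 8 = 5192. Stack: [5192]
STORE_FAST t → t=5192. Stack: []
LOAD_FAST_LOAD_FAST a,b → push 26,13. Stack: [26, 13]
BINARY_OP - → 26 - 13 = 13. Stack: [13]
STORE_FAST z → z=13. Stack: []
LOAD_CONST → push 10. Stack: [10]
LOAD_FAST z → push 13. Stack: [10, 13]
BINARY_OP + → 10 + 13 = 23. Stack: [23]
LOAD_CONST → push 5. Stack: [23, 5]
LOAD_FAST q → push 676. Stack: [23, 5, 676]
BINARY_OP - → 5 - 676 = -671. Stack: [23, -671]
BINARY_OP * → 23 * -671 = -15433. Stack: [-15433]
STORE_FAST x → x=-15433. Stack: []
LOAD_FAST z → push 13. Stack: [13]
RETURN_VALUE → return 13.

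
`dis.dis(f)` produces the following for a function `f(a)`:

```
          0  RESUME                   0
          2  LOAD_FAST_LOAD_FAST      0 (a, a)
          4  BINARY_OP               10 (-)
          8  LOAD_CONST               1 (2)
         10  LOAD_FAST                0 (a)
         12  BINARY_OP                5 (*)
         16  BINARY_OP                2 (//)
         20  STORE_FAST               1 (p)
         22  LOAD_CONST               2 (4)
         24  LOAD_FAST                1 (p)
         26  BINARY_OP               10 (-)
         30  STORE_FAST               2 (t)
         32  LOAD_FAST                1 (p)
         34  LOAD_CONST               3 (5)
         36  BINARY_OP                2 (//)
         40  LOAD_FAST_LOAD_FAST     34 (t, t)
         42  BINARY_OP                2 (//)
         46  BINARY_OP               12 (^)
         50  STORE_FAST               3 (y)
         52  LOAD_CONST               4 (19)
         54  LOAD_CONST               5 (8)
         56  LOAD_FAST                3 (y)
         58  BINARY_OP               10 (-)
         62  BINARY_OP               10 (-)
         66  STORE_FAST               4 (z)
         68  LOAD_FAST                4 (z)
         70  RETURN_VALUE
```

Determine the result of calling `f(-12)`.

LOAD_FAST_LOAD_FAST a,a → push -12,-12. Stack: [-12, -12]
BINARY_OP - → -12 - -12 = 0. Stack: [0]
LOAD_CONST → push 2. Stack: [0, 2]
LOAD_FAST a → push -12. Stack: [0, 2, -12]
BINARY_OP * → 2 * -12 = -24. Stack: [0, -24]
BINARY_OP // → 0 // -24 = 0. Stack: [0]
STORE_FAST p → p=0. Stack: []
LOAD_CONST → push 4. Stack: [4]
LOAD_FAST p → push 0. Stack: [4, 0]
BINARY_OP - → 4 - 0 = 4. Stack: [4]
STORE_FAST t → t=4. Stack: []
LOAD_FAST p → push 0. Stack: [0]
LOAD_CONST → push 5. Stack: [0, 5]
BINARY_OP // → 0 // 5 = 0. Stack: [0]
LOAD_FAST_LOAD_FAST t,t → push 4,4. Stack: [0, 4, 4]
BINARY_OP // → 4 // 4 = 1. Stack: [0, 1]
BINARY_OP ^ → 0 ^ 1 = 1. Stack: [1]
STORE_FAST y → y=1. Stack: []
LOAD_CONST → push 19. Stack: [19]
LOAD_CONST → push 8. Stack: [19, 8]
LOAD_FAST y → push 1. Stack: [19, 8, 1]
BINARY_OP - → 8 - 1 = 7. Stack: [19, 7]
BINARY_OP - → 19 - 7 = 12. Stack: [12]
STORE_FAST z → z=12. Stack: []
LOAD_FAST z → push 12. Stack: [12]
RETURN_VALUE → return 12.

12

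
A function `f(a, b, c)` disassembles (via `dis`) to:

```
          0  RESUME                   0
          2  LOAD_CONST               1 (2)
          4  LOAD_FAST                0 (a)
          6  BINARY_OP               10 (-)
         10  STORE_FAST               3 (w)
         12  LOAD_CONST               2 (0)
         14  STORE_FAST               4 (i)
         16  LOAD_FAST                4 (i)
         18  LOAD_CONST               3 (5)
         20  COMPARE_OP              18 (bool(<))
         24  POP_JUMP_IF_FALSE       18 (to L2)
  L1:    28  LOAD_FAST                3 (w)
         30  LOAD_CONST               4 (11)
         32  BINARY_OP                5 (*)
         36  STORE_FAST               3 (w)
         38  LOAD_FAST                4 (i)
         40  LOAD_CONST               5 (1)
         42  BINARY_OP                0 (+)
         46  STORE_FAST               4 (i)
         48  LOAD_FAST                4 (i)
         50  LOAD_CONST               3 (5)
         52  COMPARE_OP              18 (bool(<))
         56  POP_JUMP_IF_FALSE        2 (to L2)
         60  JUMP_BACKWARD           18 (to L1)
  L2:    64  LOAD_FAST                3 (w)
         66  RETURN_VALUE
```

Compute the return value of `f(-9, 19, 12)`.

LOAD_CONST → push 2
LOAD_FAST a → push -9
BINARY_OP - → 2 - -9 = 11
STORE_FAST w → w=11
LOAD_CONST → push 0
STORE_FAST i → i=0
LOAD_FAST i → push 0
LOAD_CONST → push 5
COMPARE_OP bool(<) → 0 vs 5 = True
POP_JUMP_IF_FALSE → pop True; no jump
LOAD_FAST w → push 11
LOAD_CONST → push 11
BINARY_OP * → 11 * 11 = 121
STORE_FAST w → w=121
LOAD_FAST i → push 0
LOAD_CONST → push 1
BINARY_OP + → 0 + 1 = 1
STORE_FAST i → i=1
LOAD_FAST i → push 1
LOAD_CONST → push 5
COMPARE_OP bool(<) → 1 vs 5 = True
POP_JUMP_IF_FALSE → pop True; no jump
LOAD_FAST w → push 121
LOAD_CONST → push 11
BINARY_OP * → 121 * 11 = 1331
STORE_FAST w → w=1331
LOAD_FAST i → push 1
LOAD_CONST → push 1
BINARY_OP + → 1 + 1 = 2
STORE_FAST i → i=2
LOAD_FAST i → push 2
LOAD_CONST → push 5
COMPARE_OP bool(<) → 2 vs 5 = True
POP_JUMP_IF_FALSE → pop True; no jump
LOAD_FAST w → push 1331
LOAD_CONST → push 11
BINARY_OP * → 1331 * 11 = 14641
STORE_FAST w → w=14641
LOAD_FAST i → push 2
LOAD_CONST → push 1
BINARY_OP + → 2 + 1 = 3
STORE_FAST i → i=3
LOAD_FAST i → push 3
LOAD_CONST → push 5
COMPARE_OP bool(<) → 3 vs 5 = True
POP_JUMP_IF_FALSE → pop True; no jump
LOAD_FAST w → push 14641
LOAD_CONST → push 11
BINARY_OP * → 14641 * 11 = 161051
STORE_FAST w → w=161051
LOAD_FAST i → push 3
LOAD_CONST → push 1
BINARY_OP + → 3 + 1 = 4
STORE_FAST i → i=4
LOAD_FAST i → push 4
LOAD_CONST → push 5
COMPARE_OP bool(<) → 4 vs 5 = True
POP_JUMP_IF_FALSE → pop True; no jump
LOAD_FAST w → push 161051
LOAD_CONST → push 11
BINARY_OP * → 161051 * 11 = 1771561
STORE_FAST w → w=1771561
LOAD_FAST i → push 4
LOAD_CONST → push 1
BINARY_OP + → 4 + 1 = 5
STORE_FAST i → i=5
LOAD_FAST i → push 5
LOAD_CONST → push 5
COMPARE_OP bool(<) → 5 vs 5 = False
POP_JUMP_IF_FALSE → pop False; jump
LOAD_FAST w → push 1771561
RETURN_VALUE → return 1771561.

1771561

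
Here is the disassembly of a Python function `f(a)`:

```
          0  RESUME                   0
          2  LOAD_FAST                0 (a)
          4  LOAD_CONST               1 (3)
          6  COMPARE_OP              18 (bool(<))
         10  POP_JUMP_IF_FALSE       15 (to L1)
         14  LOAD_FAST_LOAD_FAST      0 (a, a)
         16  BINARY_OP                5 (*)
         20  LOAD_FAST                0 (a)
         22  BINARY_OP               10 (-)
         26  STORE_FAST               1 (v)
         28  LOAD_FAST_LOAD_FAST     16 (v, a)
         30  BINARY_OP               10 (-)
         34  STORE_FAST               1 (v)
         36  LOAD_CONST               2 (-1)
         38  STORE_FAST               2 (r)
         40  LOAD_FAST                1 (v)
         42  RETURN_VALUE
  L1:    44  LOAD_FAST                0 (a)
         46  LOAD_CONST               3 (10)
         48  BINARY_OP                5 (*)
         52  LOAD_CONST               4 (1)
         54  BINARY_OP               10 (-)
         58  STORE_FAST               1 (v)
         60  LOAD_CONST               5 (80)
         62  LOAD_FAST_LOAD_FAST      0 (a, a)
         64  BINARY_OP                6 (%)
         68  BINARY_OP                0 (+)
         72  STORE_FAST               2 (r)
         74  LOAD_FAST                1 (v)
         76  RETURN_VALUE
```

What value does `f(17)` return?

LOAD_FAST a → push 17. Stack: [17]
LOAD_CONST → push 3. Stack: [17, 3]
COMPARE_OP bool(<) → 17 vs 3 = False. Stack: [False]
POP_JUMP_IF_FALSE → pop False; jump. Stack: []
LOAD_FAST a → push 17. Stack: [17]
LOAD_CONST → push 10. Stack: [17, 10]
BINARY_OP * → 17 * 10 = 170. Stack: [170]
LOAD_CONST → push 1. Stack: [170, 1]
BINARY_OP - → 170 - 1 = 169. Stack: [169]
STORE_FAST v → v=169. Stack: []
LOAD_CONST → push 80. Stack: [80]
LOAD_FAST_LOAD_FAST a,a → push 17,17. Stack: [80, 17, 17]
BINARY_OP % → 17 % 17 = 0. Stack: [80, 0]
BINARY_OP + → 80 + 0 = 80. Stack: [80]
STORE_FAST r → r=80. Stack: []
LOAD_FAST v → push 169. Stack: [169]
RETURN_VALUE → return 169.

169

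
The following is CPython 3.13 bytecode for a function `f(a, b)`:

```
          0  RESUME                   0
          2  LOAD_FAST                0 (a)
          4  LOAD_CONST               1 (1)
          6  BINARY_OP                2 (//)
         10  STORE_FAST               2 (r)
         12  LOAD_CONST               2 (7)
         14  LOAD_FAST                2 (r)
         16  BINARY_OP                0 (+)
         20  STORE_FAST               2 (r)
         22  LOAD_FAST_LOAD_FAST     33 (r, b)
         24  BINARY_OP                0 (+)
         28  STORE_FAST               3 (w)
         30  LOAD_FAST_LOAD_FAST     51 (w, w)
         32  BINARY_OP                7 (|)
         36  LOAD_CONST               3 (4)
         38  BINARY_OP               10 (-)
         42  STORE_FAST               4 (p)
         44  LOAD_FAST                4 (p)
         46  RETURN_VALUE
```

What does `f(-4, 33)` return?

LOAD_FAST a → push -4. Stack: [-4]
LOAD_CONST → push 1. Stack: [-4, 1]
BINARY_OP // → -4 // 1 = -4. Stack: [-4]
STORE_FAST r → r=-4. Stack: []
LOAD_CONST → push 7. Stack: [7]
LOAD_FAST r → push -4. Stack: [7, -4]
BINARY_OP + → 7 + -4 = 3. Stack: [3]
STORE_FAST r → r=3. Stack: []
LOAD_FAST_LOAD_FAST r,b → push 3,33. Stack: [3, 33]
BINARY_OP + → 3 + 33 = 36. Stack: [36]
STORE_FAST w → w=36. Stack: []
LOAD_FAST_LOAD_FAST w,w → push 36,36. Stack: [36, 36]
BINARY_OP | → 36 | 36 = 36. Stack: [36]
LOAD_CONST → push 4. Stack: [36, 4]
BINARY_OP - → 36 - 4 = 32. Stack: [32]
STORE_FAST p → p=32. Stack: []
LOAD_FAST p → push 32. Stack: [32]
RETURN_VALUE → return 32.

32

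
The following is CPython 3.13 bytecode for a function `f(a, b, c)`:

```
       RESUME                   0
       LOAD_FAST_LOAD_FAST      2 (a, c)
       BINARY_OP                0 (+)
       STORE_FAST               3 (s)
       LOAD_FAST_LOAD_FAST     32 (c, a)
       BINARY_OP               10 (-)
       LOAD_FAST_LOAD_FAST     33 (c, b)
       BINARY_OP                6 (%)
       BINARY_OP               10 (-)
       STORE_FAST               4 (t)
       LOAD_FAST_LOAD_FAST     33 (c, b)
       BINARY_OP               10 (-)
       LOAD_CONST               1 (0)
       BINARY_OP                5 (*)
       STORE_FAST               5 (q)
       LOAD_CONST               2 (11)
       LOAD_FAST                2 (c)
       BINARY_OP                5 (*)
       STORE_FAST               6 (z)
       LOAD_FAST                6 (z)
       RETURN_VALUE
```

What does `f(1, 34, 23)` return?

253

LOAD_FAST_LOAD_FAST a,c → push 1,23. Stack: [1, 23]
BINARY_OP + → 1 + 23 = 24. Stack: [24]
STORE_FAST s → s=24. Stack: []
LOAD_FAST_LOAD_FAST c,a → push 23,1. Stack: [23, 1]
BINARY_OP - → 23 - 1 = 22. Stack: [22]
LOAD_FAST_LOAD_FAST c,b → push 23,34. Stack: [22, 23, 34]
BINARY_OP % → 23 % 34 = 23. Stack: [22, 23]
BINARY_OP - → 22 - 23 = -1. Stack: [-1]
STORE_FAST t → t=-1. Stack: []
LOAD_FAST_LOAD_FAST c,b → push 23,34. Stack: [23, 34]
BINARY_OP - → 23 - 34 = -11. Stack: [-11]
LOAD_CONST → push 0. Stack: [-11, 0]
BINARY_OP * → -11 * 0 = 0. Stack: [0]
STORE_FAST q → q=0. Stack: []
LOAD_CONST → push 11. Stack: [11]
LOAD_FAST c → push 23. Stack: [11, 23]
BINARY_OP * → 11 * 23 = 253. Stack: [253]
STORE_FAST z → z=253. Stack: []
LOAD_FAST z → push 253. Stack: [253]
RETURN_VALUE → return 253.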